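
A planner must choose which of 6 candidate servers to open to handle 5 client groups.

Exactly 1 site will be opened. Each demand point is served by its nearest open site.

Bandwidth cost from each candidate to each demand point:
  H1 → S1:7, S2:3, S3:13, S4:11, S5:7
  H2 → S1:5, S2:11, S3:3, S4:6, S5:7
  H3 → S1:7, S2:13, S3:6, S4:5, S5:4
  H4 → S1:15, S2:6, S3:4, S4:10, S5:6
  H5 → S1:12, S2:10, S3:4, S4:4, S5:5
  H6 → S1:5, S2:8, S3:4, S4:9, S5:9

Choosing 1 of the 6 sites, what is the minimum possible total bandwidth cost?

Open {H2}.
  S1→H2 5, S2→H2 11, S3→H2 3, S4→H2 6, S5→H2 7  ⇒ total 32.
Compare {H3}: total 35.
Compare {H5}: total 35.
No size-1 selection does better; minimum is 32.

32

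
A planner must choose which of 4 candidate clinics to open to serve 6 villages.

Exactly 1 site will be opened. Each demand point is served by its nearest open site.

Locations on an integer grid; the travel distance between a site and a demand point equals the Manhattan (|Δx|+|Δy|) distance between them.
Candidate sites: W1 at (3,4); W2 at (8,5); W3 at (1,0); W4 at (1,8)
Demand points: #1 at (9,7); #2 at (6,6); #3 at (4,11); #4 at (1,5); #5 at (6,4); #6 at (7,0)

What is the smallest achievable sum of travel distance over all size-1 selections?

Open {W2}.
  #1→W2 3, #2→W2 3, #3→W2 10, #4→W2 7, #5→W2 3, #6→W2 6  ⇒ total 32.
Compare {W1}: total 36.
Compare {W4}: total 48.
No size-1 selection does better; minimum is 32.

32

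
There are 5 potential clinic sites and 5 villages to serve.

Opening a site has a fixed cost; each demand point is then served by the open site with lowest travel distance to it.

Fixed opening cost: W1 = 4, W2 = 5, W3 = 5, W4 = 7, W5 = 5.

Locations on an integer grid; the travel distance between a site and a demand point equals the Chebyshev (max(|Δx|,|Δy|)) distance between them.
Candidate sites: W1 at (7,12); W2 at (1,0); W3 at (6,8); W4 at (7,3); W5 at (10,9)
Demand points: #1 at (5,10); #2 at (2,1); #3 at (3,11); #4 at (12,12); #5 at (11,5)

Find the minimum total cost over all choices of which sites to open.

27

Open {W2, W3}: assign each demand point to its cheapest open site.
  #1→W3 2, #2→W2 1, #3→W3 3, #4→W3 6, #5→W3 5
  travel distance 17, fixed 10 → total 27.
Compare {W3}: travel distance 23 + fixed 5 = 28.
Compare {W1, W2}: travel distance 19 + fixed 9 = 28.
Compare {W1, W2, W5}: travel distance 14 + fixed 14 = 28.
All other subsets cost ≥ 28. Minimum total cost: 27.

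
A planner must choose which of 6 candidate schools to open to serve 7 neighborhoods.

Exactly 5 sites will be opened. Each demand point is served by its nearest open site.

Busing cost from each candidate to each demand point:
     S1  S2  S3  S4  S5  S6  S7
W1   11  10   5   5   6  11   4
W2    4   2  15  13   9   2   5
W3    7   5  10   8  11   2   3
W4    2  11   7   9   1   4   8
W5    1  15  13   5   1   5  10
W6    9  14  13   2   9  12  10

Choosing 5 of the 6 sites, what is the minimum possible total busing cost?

Open {W1, W2, W3, W5, W6}.
  S1→W5 1, S2→W2 2, S3→W1 5, S4→W6 2, S5→W5 1, S6→W2 2, S7→W3 3  ⇒ total 16.
Compare {W1, W2, W3, W4, W6}: total 17.
Compare {W1, W2, W4, W5, W6}: total 17.
No size-5 selection does better; minimum is 16.

16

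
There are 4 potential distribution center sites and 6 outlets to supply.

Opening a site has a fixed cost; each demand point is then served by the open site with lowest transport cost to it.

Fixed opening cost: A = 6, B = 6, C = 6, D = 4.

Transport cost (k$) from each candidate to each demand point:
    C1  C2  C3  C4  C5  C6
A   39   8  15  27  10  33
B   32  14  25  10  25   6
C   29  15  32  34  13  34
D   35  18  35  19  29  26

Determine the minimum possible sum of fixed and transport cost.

Open {A, B}: assign each demand point to its cheapest open site.
  C1→B 32, C2→A 8, C3→A 15, C4→B 10, C5→A 10, C6→B 6
  transport cost 81, fixed 12 → total 93.
Compare {A, B, C}: transport cost 78 + fixed 18 = 96.
Compare {A, B, D}: transport cost 81 + fixed 16 = 97.
Compare {A, B, C, D}: transport cost 78 + fixed 22 = 100.
All other subsets cost ≥ 96. Minimum total cost: 93.

93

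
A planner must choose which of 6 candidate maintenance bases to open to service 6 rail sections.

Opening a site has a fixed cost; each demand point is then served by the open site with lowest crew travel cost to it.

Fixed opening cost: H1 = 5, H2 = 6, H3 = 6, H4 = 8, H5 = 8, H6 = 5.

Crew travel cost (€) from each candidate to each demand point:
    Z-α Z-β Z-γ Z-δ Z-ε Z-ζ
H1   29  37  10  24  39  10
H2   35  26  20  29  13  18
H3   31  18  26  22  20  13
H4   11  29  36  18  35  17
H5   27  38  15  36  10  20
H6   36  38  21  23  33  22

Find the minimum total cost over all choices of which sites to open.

Open {H1, H3, H4, H5}: assign each demand point to its cheapest open site.
  Z-α→H4 11, Z-β→H3 18, Z-γ→H1 10, Z-δ→H4 18, Z-ε→H5 10, Z-ζ→H1 10
  crew travel cost 77, fixed 27 → total 104.
Compare {H1, H2, H3, H4}: crew travel cost 80 + fixed 25 = 105.
Compare {H1, H3, H4}: crew travel cost 87 + fixed 19 = 106.
Compare {H1, H2, H4}: crew travel cost 88 + fixed 19 = 107.
All other subsets cost ≥ 105. Minimum total cost: 104.

104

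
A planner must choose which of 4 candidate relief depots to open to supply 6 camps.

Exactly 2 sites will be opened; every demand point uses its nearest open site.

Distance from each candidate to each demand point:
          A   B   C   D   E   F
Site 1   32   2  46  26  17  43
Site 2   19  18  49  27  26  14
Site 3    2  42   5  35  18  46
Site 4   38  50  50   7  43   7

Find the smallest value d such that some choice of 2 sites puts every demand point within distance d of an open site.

27

Open {Site 2, Site 3}.
  Farthest demand point is D at distance 27 (to Site 2); all others are ≤ 27.
With {Site 3, Site 4} the worst case is 42.
With {Site 1, Site 3} the worst case is 43.
No size-2 selection achieves below 27.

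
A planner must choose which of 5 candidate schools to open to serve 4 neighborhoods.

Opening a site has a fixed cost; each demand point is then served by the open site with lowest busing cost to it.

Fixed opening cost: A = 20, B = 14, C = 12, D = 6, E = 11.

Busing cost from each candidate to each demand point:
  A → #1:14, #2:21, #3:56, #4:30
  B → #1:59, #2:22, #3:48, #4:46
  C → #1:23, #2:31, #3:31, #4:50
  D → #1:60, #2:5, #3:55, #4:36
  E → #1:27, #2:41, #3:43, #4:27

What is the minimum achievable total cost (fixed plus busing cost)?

Open {C, D}: assign each demand point to its cheapest open site.
  #1→C 23, #2→D 5, #3→C 31, #4→D 36
  busing cost 95, fixed 18 → total 113.
Compare {C, D, E}: busing cost 86 + fixed 29 = 115.
Compare {A, C, D}: busing cost 80 + fixed 38 = 118.
Compare {D, E}: busing cost 102 + fixed 17 = 119.
All other subsets cost ≥ 115. Minimum total cost: 113.

113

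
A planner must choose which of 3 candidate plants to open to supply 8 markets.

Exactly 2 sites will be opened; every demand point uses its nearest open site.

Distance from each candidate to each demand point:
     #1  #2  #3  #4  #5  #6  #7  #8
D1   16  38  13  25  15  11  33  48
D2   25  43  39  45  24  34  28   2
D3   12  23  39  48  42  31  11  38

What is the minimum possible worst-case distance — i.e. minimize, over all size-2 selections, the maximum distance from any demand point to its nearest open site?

38

Open {D1, D2}.
  Farthest demand point is #2 at distance 38 (to D1); all others are ≤ 38.
With {D1, D3} the worst case is 38.
With {D2, D3} the worst case is 45.
No size-2 selection achieves below 38.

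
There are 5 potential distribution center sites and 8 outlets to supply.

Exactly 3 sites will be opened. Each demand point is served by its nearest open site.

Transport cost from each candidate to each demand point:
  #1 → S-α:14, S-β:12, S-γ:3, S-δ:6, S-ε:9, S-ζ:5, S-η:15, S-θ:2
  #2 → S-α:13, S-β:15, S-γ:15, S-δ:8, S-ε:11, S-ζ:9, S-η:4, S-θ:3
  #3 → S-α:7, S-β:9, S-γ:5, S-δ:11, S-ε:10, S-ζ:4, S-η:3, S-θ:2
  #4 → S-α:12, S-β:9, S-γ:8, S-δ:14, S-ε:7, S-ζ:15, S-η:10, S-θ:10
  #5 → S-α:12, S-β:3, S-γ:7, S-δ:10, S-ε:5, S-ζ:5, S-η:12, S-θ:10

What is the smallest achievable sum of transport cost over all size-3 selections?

Open {#1, #3, #5}.
  S-α→#3 7, S-β→#5 3, S-γ→#1 3, S-δ→#1 6, S-ε→#5 5, S-ζ→#3 4, S-η→#3 3, S-θ→#1 2  ⇒ total 33.
Compare {#2, #3, #5}: total 37.
Compare {#3, #4, #5}: total 39.
No size-3 selection does better; minimum is 33.

33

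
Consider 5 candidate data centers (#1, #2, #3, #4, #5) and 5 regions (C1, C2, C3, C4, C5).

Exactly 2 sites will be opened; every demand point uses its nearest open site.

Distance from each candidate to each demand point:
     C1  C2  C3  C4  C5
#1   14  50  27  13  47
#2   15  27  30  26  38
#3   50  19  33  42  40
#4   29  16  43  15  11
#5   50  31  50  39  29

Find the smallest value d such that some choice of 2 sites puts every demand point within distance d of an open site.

Open {#1, #4}.
  Farthest demand point is C3 at distance 27 (to #1); all others are ≤ 27.
With {#2, #4} the worst case is 30.
With {#2, #5} the worst case is 30.
No size-2 selection achieves below 27.

27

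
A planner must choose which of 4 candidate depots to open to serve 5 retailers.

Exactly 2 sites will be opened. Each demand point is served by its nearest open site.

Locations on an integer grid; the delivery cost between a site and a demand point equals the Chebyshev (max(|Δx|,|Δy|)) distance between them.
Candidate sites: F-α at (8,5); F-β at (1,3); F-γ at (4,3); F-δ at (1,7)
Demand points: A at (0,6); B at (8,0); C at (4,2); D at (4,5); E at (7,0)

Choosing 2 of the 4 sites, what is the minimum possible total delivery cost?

11

Open {F-γ, F-δ}.
  A→F-δ 1, B→F-γ 4, C→F-γ 1, D→F-γ 2, E→F-γ 3  ⇒ total 11.
Compare {F-β, F-γ}: total 13.
Compare {F-α, F-γ}: total 14.
No size-2 selection does better; minimum is 11.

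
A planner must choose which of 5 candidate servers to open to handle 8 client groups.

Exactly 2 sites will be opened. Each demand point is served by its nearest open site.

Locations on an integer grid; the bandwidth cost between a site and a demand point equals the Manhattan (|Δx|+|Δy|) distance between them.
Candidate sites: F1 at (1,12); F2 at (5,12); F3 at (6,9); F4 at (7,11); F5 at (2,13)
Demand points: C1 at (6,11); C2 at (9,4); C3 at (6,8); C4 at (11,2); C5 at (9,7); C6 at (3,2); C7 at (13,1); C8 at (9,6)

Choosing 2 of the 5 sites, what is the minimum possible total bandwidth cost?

58

Open {F3, F4}.
  C1→F4 1, C2→F3 8, C3→F3 1, C4→F3 12, C5→F3 5, C6→F3 10, C7→F3 15, C8→F3 6  ⇒ total 58.
Compare {F1, F3}: total 59.
Compare {F2, F3}: total 59.
No size-2 selection does better; minimum is 58.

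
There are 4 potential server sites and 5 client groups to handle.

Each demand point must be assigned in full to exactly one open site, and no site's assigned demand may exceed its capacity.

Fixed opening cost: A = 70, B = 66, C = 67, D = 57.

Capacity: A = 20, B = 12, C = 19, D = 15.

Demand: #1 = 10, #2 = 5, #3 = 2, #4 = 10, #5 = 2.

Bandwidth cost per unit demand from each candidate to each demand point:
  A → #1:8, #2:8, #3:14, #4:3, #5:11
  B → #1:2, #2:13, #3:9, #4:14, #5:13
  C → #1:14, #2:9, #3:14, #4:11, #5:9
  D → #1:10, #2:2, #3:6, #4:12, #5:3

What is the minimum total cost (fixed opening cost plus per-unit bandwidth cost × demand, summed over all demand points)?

265

Open {A, D}; cheapest assignment that respects the capacities:
  A (cap 20, load 20): #1, #4 — cost 10×8 + 10×3 = 110
  D (cap 15, load 9): #2, #3, #5 — cost 5×2 + 2×6 + 2×3 = 28
  Shipping 138, fixed 127 → total 265.
  Any other capacity-feasible assignment to {A, D} ships for at least 138.
Compare {A, B}: its best feasible assignment gives total 266.
Compare {A, B, D}: its best feasible assignment gives total 271.
Every other set of open sites that can feasibly serve all demand totals ≥ 266 even under its best assignment. Minimum: 265.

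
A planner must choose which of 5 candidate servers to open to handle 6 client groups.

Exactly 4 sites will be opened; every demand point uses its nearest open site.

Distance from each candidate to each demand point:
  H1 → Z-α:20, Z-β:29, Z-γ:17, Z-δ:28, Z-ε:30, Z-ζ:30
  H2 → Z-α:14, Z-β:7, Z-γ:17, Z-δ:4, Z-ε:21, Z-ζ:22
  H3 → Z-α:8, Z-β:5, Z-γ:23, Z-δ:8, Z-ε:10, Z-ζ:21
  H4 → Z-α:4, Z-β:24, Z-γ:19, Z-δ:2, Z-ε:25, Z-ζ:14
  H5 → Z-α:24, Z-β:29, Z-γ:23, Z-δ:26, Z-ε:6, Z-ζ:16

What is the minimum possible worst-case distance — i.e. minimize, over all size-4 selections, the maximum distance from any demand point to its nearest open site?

Open {H1, H2, H3, H4}.
  Farthest demand point is Z-γ at distance 17 (to H1); all others are ≤ 17.
With {H1, H2, H3, H5} the worst case is 17.
With {H1, H2, H4, H5} the worst case is 17.
No size-4 selection achieves below 17.

17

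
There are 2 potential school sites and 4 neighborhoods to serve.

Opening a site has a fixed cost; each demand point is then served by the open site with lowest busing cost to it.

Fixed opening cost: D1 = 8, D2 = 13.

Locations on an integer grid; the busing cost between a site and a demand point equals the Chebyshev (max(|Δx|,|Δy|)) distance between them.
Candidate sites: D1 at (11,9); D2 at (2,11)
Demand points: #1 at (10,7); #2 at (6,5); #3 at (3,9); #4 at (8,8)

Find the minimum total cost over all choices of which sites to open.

Open {D1}: assign each demand point to its cheapest open site.
  #1→D1 2, #2→D1 5, #3→D1 8, #4→D1 3
  busing cost 18, fixed 8 → total 26.
Compare {D1, D2}: busing cost 12 + fixed 21 = 33.
Compare {D2}: busing cost 22 + fixed 13 = 35.

26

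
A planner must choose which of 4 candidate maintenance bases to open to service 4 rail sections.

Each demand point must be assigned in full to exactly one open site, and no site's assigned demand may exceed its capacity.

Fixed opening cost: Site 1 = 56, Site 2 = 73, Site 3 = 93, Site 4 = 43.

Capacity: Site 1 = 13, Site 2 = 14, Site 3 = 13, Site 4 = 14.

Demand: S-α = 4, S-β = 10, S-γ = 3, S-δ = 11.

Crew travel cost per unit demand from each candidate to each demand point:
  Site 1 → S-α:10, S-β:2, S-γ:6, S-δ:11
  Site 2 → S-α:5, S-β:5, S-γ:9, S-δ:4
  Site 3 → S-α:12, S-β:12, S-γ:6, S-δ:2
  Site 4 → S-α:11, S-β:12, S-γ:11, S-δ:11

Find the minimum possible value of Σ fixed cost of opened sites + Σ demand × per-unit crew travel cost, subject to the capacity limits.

Open {Site 1, Site 3, Site 4}; cheapest assignment that respects the capacities:
  Site 1 (cap 13, load 13): S-β, S-γ — cost 10×2 + 3×6 = 38
  Site 3 (cap 13, load 11): S-δ — cost 11×2 = 22
  Site 4 (cap 14, load 4): S-α — cost 4×11 = 44
  Shipping 104, fixed 192 → total 296.
  Any other capacity-feasible assignment to {Site 1, Site 3, Site 4} ships for at least 104.
Compare {Site 1, Site 2, Site 4}: its best feasible assignment gives total 298.
Compare {Site 1, Site 2, Site 3}: its best feasible assignment gives total 302.
Every other set of open sites that can feasibly serve all demand totals ≥ 298 even under its best assignment. Minimum: 296.

296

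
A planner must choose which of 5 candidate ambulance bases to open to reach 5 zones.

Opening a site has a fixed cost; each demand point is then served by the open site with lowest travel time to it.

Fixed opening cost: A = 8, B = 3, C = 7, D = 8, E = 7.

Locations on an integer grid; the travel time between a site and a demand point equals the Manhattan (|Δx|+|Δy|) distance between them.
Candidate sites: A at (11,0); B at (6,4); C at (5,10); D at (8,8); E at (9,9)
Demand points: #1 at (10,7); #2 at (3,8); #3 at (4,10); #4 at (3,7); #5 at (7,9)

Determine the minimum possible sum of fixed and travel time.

Open {C}: assign each demand point to its cheapest open site.
  #1→C 8, #2→C 4, #3→C 1, #4→C 5, #5→C 3
  travel time 21, fixed 7 → total 28.
Compare {C, E}: travel time 15 + fixed 14 = 29.
Compare {D}: travel time 22 + fixed 8 = 30.
Compare {B, C}: travel time 20 + fixed 10 = 30.
All other subsets cost ≥ 29. Minimum total cost: 28.

28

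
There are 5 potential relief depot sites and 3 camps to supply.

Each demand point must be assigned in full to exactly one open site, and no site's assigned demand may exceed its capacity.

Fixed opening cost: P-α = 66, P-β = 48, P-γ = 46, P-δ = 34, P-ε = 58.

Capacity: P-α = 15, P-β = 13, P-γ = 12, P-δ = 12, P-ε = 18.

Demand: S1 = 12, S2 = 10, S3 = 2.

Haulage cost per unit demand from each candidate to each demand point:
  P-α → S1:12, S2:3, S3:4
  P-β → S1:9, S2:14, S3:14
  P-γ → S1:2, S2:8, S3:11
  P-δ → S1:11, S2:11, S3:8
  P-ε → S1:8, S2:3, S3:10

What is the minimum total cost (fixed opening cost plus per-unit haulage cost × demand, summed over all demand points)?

Open {P-α, P-γ}; cheapest assignment that respects the capacities:
  P-α (cap 15, load 12): S2, S3 — cost 10×3 + 2×4 = 38
  P-γ (cap 12, load 12): S1 — cost 12×2 = 24
  Shipping 62, fixed 112 → total 174.
  Any other capacity-feasible assignment to {P-α, P-γ} ships for at least 62.
Compare {P-γ, P-ε}: its best feasible assignment gives total 178.
Compare {P-α, P-γ, P-δ}: its best feasible assignment gives total 208.
Every other set of open sites that can feasibly serve all demand totals ≥ 178 even under its best assignment. Minimum: 174.

174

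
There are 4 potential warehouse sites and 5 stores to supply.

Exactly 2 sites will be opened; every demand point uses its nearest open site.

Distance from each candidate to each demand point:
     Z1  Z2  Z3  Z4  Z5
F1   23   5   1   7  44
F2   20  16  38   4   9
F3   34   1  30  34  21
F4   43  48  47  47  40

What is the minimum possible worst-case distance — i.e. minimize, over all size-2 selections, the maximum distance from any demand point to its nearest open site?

20

Open {F1, F2}.
  Farthest demand point is Z1 at distance 20 (to F2); all others are ≤ 20.
With {F1, F3} the worst case is 23.
With {F2, F3} the worst case is 30.
No size-2 selection achieves below 20.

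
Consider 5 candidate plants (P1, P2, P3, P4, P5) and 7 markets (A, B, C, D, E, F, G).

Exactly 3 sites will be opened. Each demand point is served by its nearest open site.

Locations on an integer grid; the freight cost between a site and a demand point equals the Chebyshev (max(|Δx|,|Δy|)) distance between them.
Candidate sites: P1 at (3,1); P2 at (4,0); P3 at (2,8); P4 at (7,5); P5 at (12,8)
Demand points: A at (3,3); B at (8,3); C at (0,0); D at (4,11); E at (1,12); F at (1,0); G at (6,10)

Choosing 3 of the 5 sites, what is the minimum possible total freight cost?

Open {P1, P3, P4}.
  A→P1 2, B→P4 2, C→P1 3, D→P3 3, E→P3 4, F→P1 2, G→P3 4  ⇒ total 20.
Compare {P1, P2, P3}: total 22.
Compare {P1, P3, P5}: total 23.
No size-3 selection does better; minimum is 20.

20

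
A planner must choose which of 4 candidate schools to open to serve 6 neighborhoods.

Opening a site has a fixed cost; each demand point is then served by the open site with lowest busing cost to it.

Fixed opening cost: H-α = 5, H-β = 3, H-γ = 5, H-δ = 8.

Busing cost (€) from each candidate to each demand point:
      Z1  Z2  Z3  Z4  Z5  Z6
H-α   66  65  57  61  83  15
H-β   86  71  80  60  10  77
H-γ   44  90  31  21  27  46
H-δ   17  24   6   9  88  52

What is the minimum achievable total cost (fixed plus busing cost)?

97

Open {H-α, H-β, H-δ}: assign each demand point to its cheapest open site.
  Z1→H-δ 17, Z2→H-δ 24, Z3→H-δ 6, Z4→H-δ 9, Z5→H-β 10, Z6→H-α 15
  busing cost 81, fixed 16 → total 97.
Compare {H-α, H-β, H-γ, H-δ}: busing cost 81 + fixed 21 = 102.
Compare {H-α, H-γ, H-δ}: busing cost 98 + fixed 18 = 116.
Compare {H-β, H-γ, H-δ}: busing cost 112 + fixed 16 = 128.
All other subsets cost ≥ 102. Minimum total cost: 97.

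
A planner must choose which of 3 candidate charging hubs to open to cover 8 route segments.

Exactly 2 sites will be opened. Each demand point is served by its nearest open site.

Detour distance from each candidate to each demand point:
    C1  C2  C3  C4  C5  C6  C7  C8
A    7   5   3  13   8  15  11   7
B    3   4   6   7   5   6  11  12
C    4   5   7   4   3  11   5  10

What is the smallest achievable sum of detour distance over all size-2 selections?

Open {B, C}.
  C1→B 3, C2→B 4, C3→B 6, C4→C 4, C5→C 3, C6→B 6, C7→C 5, C8→C 10  ⇒ total 41.
Compare {A, C}: total 42.
Compare {A, B}: total 46.

41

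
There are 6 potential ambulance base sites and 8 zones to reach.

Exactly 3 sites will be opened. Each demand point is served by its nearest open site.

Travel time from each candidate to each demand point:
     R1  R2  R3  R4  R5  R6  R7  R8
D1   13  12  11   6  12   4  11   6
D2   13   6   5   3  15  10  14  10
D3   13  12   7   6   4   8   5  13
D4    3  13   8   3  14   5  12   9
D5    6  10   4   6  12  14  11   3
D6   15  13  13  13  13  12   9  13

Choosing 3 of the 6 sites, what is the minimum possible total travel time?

Open {D3, D4, D5}.
  R1→D4 3, R2→D5 10, R3→D5 4, R4→D4 3, R5→D3 4, R6→D4 5, R7→D3 5, R8→D5 3  ⇒ total 37.
Compare {D2, D3, D5}: total 39.
Compare {D2, D3, D4}: total 40.
No size-3 selection does better; minimum is 37.

37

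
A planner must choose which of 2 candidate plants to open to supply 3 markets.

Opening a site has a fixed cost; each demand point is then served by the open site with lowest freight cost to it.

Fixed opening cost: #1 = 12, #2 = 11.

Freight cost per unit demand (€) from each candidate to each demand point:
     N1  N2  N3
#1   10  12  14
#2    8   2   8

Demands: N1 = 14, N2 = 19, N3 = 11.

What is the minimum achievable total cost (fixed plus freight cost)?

Open {#2}: assign each demand point to its cheapest open site.
  N1→#2 14×8=112, N2→#2 19×2=38, N3→#2 11×8=88
  freight cost 238, fixed 11 → total 249.
Compare {#1, #2}: freight cost 238 + fixed 23 = 261.
Compare {#1}: freight cost 522 + fixed 12 = 534.

249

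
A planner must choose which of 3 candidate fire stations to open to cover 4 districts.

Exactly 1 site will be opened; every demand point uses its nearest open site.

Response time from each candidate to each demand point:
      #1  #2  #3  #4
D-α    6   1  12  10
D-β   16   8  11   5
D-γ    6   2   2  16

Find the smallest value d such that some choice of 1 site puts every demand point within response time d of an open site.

12

Open {D-α}.
  Farthest demand point is #3 at response time 12 (to D-α); all others are ≤ 12.
With {D-β} the worst case is 16.
With {D-γ} the worst case is 16.
No size-1 selection achieves below 12.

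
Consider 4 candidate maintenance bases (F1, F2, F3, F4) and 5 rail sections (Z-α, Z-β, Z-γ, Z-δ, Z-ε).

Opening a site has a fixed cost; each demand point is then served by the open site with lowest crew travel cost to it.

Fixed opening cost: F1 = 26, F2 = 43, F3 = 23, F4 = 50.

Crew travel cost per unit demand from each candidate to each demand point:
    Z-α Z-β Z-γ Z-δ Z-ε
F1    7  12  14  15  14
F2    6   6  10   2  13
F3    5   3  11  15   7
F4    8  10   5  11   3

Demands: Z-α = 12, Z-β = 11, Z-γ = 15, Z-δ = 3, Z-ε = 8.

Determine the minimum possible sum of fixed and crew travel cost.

Open {F3, F4}: assign each demand point to its cheapest open site.
  Z-α→F3 12×5=60, Z-β→F3 11×3=33, Z-γ→F4 15×5=75, Z-δ→F4 3×11=33, Z-ε→F4 8×3=24
  crew travel cost 225, fixed 73 → total 298.
Compare {F2, F3, F4}: crew travel cost 198 + fixed 116 = 314.
Compare {F1, F3, F4}: crew travel cost 225 + fixed 99 = 324.
Compare {F2, F4}: crew travel cost 243 + fixed 93 = 336.
All other subsets cost ≥ 314. Minimum total cost: 298.

298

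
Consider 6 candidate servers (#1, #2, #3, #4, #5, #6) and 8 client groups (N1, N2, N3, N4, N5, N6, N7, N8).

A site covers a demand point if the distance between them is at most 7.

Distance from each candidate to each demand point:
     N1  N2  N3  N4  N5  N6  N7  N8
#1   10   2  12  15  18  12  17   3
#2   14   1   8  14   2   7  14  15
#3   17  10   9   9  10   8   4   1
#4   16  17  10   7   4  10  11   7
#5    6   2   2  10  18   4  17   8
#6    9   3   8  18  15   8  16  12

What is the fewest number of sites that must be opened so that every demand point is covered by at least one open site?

3

Coverage sets (demand points within 7 of each site):
  #1: {N2, N8}
  #2: {N2, N5, N6}
  #3: {N7, N8}
  #4: {N4, N5, N8}
  #5: {N1, N2, N3, N6}
  #6: {N2}
No 2 sites suffice: every size-2 union leaves at least one demand point uncovered.
But {#3, #4, #5} covers everything, so the minimum is 3.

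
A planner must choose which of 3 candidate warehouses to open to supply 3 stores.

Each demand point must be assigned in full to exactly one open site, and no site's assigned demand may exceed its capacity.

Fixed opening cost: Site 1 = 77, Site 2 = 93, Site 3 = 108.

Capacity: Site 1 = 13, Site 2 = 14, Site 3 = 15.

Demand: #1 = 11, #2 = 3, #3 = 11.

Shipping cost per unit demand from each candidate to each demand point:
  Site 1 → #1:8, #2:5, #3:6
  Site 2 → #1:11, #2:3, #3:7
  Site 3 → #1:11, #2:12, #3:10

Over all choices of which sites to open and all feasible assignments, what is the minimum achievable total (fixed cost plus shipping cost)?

344

Open {Site 1, Site 2}; cheapest assignment that respects the capacities:
  Site 1 (cap 13, load 11): #1 — cost 11×8 = 88
  Site 2 (cap 14, load 14): #2, #3 — cost 3×3 + 11×7 = 86
  Shipping 174, fixed 170 → total 344.
  Any other capacity-feasible assignment to {Site 1, Site 2} ships for at least 174.
Compare {Site 1, Site 3}: its best feasible assignment gives total 408.
Compare {Site 2, Site 3}: its best feasible assignment gives total 408.
Every other set of open sites that can feasibly serve all demand totals ≥ 408 even under its best assignment. Minimum: 344.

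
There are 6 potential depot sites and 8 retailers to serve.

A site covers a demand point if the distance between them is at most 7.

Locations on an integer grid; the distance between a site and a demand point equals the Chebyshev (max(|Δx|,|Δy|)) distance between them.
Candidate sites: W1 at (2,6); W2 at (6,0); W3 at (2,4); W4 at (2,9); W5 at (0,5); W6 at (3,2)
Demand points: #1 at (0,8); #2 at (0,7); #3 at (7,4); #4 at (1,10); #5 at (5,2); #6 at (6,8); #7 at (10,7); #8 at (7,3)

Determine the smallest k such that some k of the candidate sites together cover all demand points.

Coverage sets (demand points within 7 of each site):
  W1: {#1, #2, #3, #4, #5, #6, #8}
  W2: {#2, #3, #5, #7, #8}
  W3: {#1, #2, #3, #4, #5, #6, #8}
  W4: {#1, #2, #3, #4, #5, #6, #8}
  W5: {#1, #2, #3, #4, #5, #6, #8}
  W6: {#1, #2, #3, #5, #6, #7, #8}
No single site covers all 8 demand points.
But {W1, W2} covers everything, so the minimum is 2.

2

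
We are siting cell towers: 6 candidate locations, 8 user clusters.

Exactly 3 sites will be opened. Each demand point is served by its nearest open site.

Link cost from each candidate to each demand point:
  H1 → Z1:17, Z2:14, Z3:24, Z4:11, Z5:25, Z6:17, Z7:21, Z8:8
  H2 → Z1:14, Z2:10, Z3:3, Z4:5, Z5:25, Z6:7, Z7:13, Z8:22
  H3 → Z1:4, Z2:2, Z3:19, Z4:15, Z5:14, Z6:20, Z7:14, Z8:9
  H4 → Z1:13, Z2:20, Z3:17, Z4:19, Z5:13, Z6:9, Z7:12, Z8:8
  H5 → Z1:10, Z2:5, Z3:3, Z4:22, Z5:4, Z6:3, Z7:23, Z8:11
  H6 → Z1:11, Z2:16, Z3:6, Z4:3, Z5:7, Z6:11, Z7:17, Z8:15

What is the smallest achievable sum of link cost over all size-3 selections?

Open {H3, H5, H6}.
  Z1→H3 4, Z2→H3 2, Z3→H5 3, Z4→H6 3, Z5→H5 4, Z6→H5 3, Z7→H3 14, Z8→H3 9  ⇒ total 42.
Compare {H2, H3, H5}: total 43.
Compare {H2, H3, H6}: total 48.
No size-3 selection does better; minimum is 42.

42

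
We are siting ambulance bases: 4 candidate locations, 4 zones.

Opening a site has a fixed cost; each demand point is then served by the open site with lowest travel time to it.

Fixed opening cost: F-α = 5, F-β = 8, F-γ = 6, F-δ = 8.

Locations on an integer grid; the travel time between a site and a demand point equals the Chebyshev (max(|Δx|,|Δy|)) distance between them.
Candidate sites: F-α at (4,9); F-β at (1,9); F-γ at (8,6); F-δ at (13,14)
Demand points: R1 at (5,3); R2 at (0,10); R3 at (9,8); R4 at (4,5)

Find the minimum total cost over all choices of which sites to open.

Open {F-γ}: assign each demand point to its cheapest open site.
  R1→F-γ 3, R2→F-γ 8, R3→F-γ 2, R4→F-γ 4
  travel time 17, fixed 6 → total 23.
Compare {F-α}: travel time 19 + fixed 5 = 24.
Compare {F-α, F-γ}: travel time 13 + fixed 11 = 24.
Compare {F-β, F-γ}: travel time 10 + fixed 14 = 24.
All other subsets cost ≥ 24. Minimum total cost: 23.

23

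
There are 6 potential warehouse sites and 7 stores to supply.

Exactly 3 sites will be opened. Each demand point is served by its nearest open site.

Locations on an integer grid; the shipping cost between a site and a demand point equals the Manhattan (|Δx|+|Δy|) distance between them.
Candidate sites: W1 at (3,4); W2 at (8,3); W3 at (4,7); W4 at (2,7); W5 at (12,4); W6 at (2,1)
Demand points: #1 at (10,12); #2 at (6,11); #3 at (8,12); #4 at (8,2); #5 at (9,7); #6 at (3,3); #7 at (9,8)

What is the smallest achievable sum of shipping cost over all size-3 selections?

39

Open {W1, W2, W3}.
  #1→W2 11, #2→W3 6, #3→W2 9, #4→W2 1, #5→W2 5, #6→W1 1, #7→W2 6  ⇒ total 39.
Compare {W1, W2, W4}: total 41.
Compare {W2, W3, W6}: total 41.
No size-3 selection does better; minimum is 39.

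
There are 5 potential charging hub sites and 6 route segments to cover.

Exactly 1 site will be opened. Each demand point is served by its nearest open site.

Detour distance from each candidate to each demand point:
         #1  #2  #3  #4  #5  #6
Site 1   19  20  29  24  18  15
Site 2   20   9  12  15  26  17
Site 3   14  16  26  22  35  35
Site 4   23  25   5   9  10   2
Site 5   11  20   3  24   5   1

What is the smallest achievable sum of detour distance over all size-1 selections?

Open {Site 5}.
  #1→Site 5 11, #2→Site 5 20, #3→Site 5 3, #4→Site 5 24, #5→Site 5 5, #6→Site 5 1  ⇒ total 64.
Compare {Site 4}: total 74.
Compare {Site 2}: total 99.
No size-1 selection does better; minimum is 64.

64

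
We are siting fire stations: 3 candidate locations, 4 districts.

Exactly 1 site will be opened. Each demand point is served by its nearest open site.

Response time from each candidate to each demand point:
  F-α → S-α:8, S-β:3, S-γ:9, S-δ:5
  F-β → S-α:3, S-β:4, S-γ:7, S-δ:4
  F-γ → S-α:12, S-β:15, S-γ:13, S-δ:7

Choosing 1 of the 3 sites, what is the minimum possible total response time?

18

Open {F-β}.
  S-α→F-β 3, S-β→F-β 4, S-γ→F-β 7, S-δ→F-β 4  ⇒ total 18.
Compare {F-α}: total 25.
Compare {F-γ}: total 47.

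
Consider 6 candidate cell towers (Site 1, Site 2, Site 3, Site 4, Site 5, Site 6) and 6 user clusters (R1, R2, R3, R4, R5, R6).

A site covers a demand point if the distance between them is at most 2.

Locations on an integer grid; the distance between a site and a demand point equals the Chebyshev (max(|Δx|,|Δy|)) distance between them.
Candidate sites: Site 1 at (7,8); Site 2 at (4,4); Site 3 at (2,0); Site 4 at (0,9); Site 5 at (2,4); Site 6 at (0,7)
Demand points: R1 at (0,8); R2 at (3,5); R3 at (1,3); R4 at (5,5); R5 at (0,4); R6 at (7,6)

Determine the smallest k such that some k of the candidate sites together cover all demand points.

Coverage sets (demand points within 2 of each site):
  Site 1: {R6}
  Site 2: {R2, R4}
  Site 3: {}
  Site 4: {R1}
  Site 5: {R2, R3, R5}
  Site 6: {R1}
No 3 sites suffice: every size-3 union leaves at least one demand point uncovered.
But {Site 1, Site 2, Site 4, Site 5} covers everything, so the minimum is 4.

4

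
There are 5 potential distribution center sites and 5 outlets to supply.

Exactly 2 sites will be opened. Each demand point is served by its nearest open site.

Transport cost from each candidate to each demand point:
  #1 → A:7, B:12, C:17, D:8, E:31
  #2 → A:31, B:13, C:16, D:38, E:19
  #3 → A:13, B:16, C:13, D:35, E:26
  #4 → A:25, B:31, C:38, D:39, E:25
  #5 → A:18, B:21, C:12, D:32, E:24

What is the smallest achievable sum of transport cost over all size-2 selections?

Open {#1, #2}.
  A→#1 7, B→#1 12, C→#2 16, D→#1 8, E→#2 19  ⇒ total 62.
Compare {#1, #5}: total 63.
Compare {#1, #3}: total 66.
No size-2 selection does better; minimum is 62.

62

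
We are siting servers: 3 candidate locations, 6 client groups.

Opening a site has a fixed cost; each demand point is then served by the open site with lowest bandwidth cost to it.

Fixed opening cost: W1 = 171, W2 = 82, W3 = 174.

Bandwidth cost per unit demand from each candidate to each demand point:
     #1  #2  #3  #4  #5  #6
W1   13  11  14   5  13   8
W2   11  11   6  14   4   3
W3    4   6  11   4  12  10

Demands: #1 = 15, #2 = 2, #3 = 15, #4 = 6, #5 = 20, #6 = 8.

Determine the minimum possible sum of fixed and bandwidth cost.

546

Open {W2, W3}: assign each demand point to its cheapest open site.
  #1→W3 15×4=60, #2→W3 2×6=12, #3→W2 15×6=90, #4→W3 6×4=24, #5→W2 20×4=80, #6→W2 8×3=24
  bandwidth cost 290, fixed 256 → total 546.
Compare {W2}: bandwidth cost 465 + fixed 82 = 547.
Compare {W1, W2}: bandwidth cost 411 + fixed 253 = 664.
Compare {W1, W2, W3}: bandwidth cost 290 + fixed 427 = 717.
All other subsets cost ≥ 547. Minimum total cost: 546.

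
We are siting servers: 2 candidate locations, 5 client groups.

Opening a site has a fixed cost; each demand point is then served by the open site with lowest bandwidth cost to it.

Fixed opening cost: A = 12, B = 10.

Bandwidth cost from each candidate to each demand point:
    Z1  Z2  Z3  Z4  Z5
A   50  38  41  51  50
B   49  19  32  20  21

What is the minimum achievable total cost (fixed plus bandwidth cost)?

Open {B}: assign each demand point to its cheapest open site.
  Z1→B 49, Z2→B 19, Z3→B 32, Z4→B 20, Z5→B 21
  bandwidth cost 141, fixed 10 → total 151.
Compare {A, B}: bandwidth cost 141 + fixed 22 = 163.
Compare {A}: bandwidth cost 230 + fixed 12 = 242.

151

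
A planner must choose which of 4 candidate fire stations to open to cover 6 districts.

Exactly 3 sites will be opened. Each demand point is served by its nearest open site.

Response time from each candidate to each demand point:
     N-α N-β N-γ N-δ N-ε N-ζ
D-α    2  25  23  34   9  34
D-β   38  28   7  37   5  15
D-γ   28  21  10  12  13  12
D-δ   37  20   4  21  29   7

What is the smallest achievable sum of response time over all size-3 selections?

54

Open {D-α, D-γ, D-δ}.
  N-α→D-α 2, N-β→D-δ 20, N-γ→D-δ 4, N-δ→D-γ 12, N-ε→D-α 9, N-ζ→D-δ 7  ⇒ total 54.
Compare {D-α, D-β, D-γ}: total 59.
Compare {D-α, D-β, D-δ}: total 59.
No size-3 selection does better; minimum is 54.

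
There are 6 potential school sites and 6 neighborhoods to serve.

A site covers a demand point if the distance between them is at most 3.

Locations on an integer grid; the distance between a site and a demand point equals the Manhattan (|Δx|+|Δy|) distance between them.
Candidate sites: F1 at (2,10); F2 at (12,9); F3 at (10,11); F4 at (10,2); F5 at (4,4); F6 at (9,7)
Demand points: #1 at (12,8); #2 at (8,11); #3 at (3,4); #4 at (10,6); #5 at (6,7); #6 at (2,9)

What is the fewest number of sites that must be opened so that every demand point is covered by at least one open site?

Coverage sets (demand points within 3 of each site):
  F1: {#6}
  F2: {#1}
  F3: {#2}
  F4: {}
  F5: {#3}
  F6: {#4, #5}
No 4 sites suffice: every size-4 union leaves at least one demand point uncovered.
But {F1, F2, F3, F5, F6} covers everything, so the minimum is 5.

5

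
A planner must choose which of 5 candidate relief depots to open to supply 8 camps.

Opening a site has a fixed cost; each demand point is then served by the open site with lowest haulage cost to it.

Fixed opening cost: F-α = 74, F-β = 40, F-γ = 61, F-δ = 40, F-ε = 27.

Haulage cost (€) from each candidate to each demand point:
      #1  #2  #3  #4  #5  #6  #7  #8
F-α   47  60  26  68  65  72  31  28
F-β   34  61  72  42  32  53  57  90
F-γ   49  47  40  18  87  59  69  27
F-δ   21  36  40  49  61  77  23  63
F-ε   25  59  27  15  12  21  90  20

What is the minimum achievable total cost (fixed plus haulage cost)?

Open {F-δ, F-ε}: assign each demand point to its cheapest open site.
  #1→F-δ 21, #2→F-δ 36, #3→F-ε 27, #4→F-ε 15, #5→F-ε 12, #6→F-ε 21, #7→F-δ 23, #8→F-ε 20
  haulage cost 175, fixed 67 → total 242.
Compare {F-β, F-δ, F-ε}: haulage cost 175 + fixed 107 = 282.
Compare {F-ε}: haulage cost 269 + fixed 27 = 296.
Compare {F-β, F-ε}: haulage cost 236 + fixed 67 = 303.
All other subsets cost ≥ 282. Minimum total cost: 242.

242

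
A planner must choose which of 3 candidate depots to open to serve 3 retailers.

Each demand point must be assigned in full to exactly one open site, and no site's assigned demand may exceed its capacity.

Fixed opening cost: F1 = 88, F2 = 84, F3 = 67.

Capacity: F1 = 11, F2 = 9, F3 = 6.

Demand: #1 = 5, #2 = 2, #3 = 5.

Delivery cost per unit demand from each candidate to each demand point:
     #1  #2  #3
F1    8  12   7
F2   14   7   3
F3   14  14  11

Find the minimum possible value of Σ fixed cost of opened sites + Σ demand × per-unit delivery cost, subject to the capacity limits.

Open {F1, F2}; cheapest assignment that respects the capacities:
  F1 (cap 11, load 5): #1 — cost 5×8 = 40
  F2 (cap 9, load 7): #2, #3 — cost 2×7 + 5×3 = 29
  Shipping 69, fixed 172 → total 241.
  Any other capacity-feasible assignment to {F1, F2} ships for at least 69.
Compare {F2, F3}: its best feasible assignment gives total 250.
Compare {F1, F3}: its best feasible assignment gives total 258.
Every other set of open sites that can feasibly serve all demand totals ≥ 250 even under its best assignment. Minimum: 241.

241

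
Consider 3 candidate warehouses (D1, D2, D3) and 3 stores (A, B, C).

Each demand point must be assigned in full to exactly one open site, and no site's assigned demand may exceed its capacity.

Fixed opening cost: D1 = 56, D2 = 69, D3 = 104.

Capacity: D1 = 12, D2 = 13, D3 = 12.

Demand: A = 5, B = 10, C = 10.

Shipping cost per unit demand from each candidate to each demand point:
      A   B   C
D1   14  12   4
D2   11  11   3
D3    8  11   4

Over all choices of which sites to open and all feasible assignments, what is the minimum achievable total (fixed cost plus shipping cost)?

419

Open {D1, D2, D3}; cheapest assignment that respects the capacities:
  D1 (cap 12, load 10): C — cost 10×4 = 40
  D2 (cap 13, load 10): B — cost 10×11 = 110
  D3 (cap 12, load 5): A — cost 5×8 = 40
  Shipping 190, fixed 229 → total 419.
  Any other capacity-feasible assignment to {D1, D2, D3} ships for at least 190.
Total demand is 25; every other set of sites either has combined capacity below 25 or cannot fit the demands without splitting one across sites, so {D1, D2, D3} is the only feasible choice of open sites. Minimum: 419.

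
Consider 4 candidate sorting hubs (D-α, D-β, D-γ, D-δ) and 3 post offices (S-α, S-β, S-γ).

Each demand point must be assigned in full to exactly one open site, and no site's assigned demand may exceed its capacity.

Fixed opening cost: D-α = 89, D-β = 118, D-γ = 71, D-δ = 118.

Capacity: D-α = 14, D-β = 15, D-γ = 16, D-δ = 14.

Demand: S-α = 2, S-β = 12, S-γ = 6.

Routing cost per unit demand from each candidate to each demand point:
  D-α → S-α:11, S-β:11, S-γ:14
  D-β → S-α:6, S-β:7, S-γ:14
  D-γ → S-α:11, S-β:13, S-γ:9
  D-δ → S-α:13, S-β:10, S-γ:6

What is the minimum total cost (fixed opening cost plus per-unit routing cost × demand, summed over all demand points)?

Open {D-β, D-γ}; cheapest assignment that respects the capacities:
  D-β (cap 15, load 14): S-α, S-β — cost 2×6 + 12×7 = 96
  D-γ (cap 16, load 6): S-γ — cost 6×9 = 54
  Shipping 150, fixed 189 → total 339.
  Any other capacity-feasible assignment to {D-β, D-γ} ships for at least 150.
Compare {D-α, D-γ}: its best feasible assignment gives total 368.
Compare {D-β, D-δ}: its best feasible assignment gives total 368.
Every other set of open sites that can feasibly serve all demand totals ≥ 368 even under its best assignment. Minimum: 339.

339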